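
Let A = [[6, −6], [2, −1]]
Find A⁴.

[[276, −390], [130, −179]]

tr A = 5 and det A = 6, so the characteristic polynomial is λ² − (5)λ + (6) with roots 2 and 3.
Eigenvectors give P = [[−3, −2], [−2, −1]] with P⁻¹ = [[1, −2], [−2, 3]], and A = P·diag(2, 3)·P⁻¹.
Then A⁴ = P·diag(16, 81)·P⁻¹ = [[−48, −162], [−32, −81]] · [[1, −2], [−2, 3]] = [[276, −390], [130, −179]].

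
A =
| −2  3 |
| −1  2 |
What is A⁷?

A² = I (check: tr A = 0 and det A = −1), so A⁷ = A since 7 is odd.

[[−2, 3], [−1, 2]]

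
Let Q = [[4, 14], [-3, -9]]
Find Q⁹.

tr Q = -5 and det Q = 6, so the characteristic polynomial is λ² − (-5)λ + (6) with roots -3 and -2.
Eigenvectors give P = [[-2, 7], [1, -3]] with P⁻¹ = [[3, 7], [1, 2]], and Q = P·diag(-3, -2)·P⁻¹.
Then Q⁹ = P·diag(-19683, -512)·P⁻¹ = [[39366, -3584], [-19683, 1536]] · [[3, 7], [1, 2]] = [[114514, 268394], [-57513, -134709]].

[[114514, 268394], [-57513, -134709]]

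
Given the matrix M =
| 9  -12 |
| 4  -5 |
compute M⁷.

[[8745, -13116], [4372, -6557]]

tr M = 4 and det M = 3, so the characteristic polynomial is λ² − (4)λ + (3) with roots 3 and 1.
Eigenvectors give P = [[2, -3], [1, -2]] with P⁻¹ = [[2, -3], [1, -2]], and M = P·diag(3, 1)·P⁻¹.
Then M⁷ = P·diag(2187, 1)·P⁻¹ = [[4374, -3], [2187, -2]] · [[2, -3], [1, -2]] = [[8745, -13116], [4372, -6557]].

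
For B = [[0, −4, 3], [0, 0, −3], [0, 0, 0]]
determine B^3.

[[0, 0, 0], [0, 0, 0], [0, 0, 0]]

B is strictly triangular, hence nilpotent: B^3 = 0, so B^3 = 0.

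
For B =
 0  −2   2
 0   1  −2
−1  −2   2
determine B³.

B² = [[−2, −6, 8], [2, 5, −6], [−2, −4, 6]]
B³ = [[−8, −18, 24], [6, 13, −18], [−6, −12, 16]]

[[−8, −18, 24], [6, 13, −18], [−6, −12, 16]]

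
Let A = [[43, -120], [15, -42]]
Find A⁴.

[[601, -1560], [195, -504]]

tr A = 1 and det A = -6, so the characteristic polynomial is λ² − (1)λ + (-6) with roots -2 and 3.
Eigenvectors give P = [[-8, -3], [-3, -1]] with P⁻¹ = [[1, -3], [-3, 8]], and A = P·diag(-2, 3)·P⁻¹.
Then A⁴ = P·diag(16, 81)·P⁻¹ = [[-128, -243], [-48, -81]] · [[1, -3], [-3, 8]] = [[601, -1560], [195, -504]].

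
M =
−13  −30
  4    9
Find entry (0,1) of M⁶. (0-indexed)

10920

tr M = −4 and det M = 3, so the characteristic polynomial is λ² − (−4)λ + (3) with roots −3 and −1.
Eigenvectors give P = [[3, −5], [−1, 2]] with P⁻¹ = [[2, 5], [1, 3]], and M = P·diag(−3, −1)·P⁻¹.
Then M⁶ = P·diag(729, 1)·P⁻¹ = [[2187, −5], [−729, 2]] · [[2, 5], [1, 3]] = [[4369, 10920], [−1456, −3639]].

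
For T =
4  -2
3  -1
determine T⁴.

[[46, -30], [45, -29]]

tr T = 3 and det T = 2, so the characteristic polynomial is λ² − (3)λ + (2) with roots 2 and 1.
Eigenvectors give P = [[1, 2], [1, 3]] with P⁻¹ = [[3, -2], [-1, 1]], and T = P·diag(2, 1)·P⁻¹.
Then T⁴ = P·diag(16, 1)·P⁻¹ = [[16, 2], [16, 3]] · [[3, -2], [-1, 1]] = [[46, -30], [45, -29]].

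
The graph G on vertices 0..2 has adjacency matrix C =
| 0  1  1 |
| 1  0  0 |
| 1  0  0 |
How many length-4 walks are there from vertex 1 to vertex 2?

2

The number of length-4 walks from vertex 1 to vertex 2 is entry (1,2) of C⁴, where C is the adjacency matrix.
C² = [[2, 0, 0], [0, 1, 1], [0, 1, 1]]
C³ = [[0, 2, 2], [2, 0, 0], [2, 0, 0]]
C⁴ = [[4, 0, 0], [0, 2, 2], [0, 2, 2]]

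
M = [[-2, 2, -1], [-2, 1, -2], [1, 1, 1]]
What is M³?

[[5, -8, 4], [8, -7, 8], [-4, -4, -7]]

M² = [[-1, -3, -3], [0, -5, -2], [-3, 4, -2]]
M³ = [[5, -8, 4], [8, -7, 8], [-4, -4, -7]]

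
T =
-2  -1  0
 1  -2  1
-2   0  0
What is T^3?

[[0, -11, 4], [19, 0, 3], [-6, -8, 2]]

T^2 = [[3, 4, -1], [-6, 3, -2], [4, 2, 0]]
T^3 = [[0, -11, 4], [19, 0, 3], [-6, -8, 2]]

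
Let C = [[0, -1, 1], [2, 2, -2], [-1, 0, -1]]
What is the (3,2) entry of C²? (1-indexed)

1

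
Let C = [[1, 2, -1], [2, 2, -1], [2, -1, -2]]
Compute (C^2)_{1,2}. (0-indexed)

-2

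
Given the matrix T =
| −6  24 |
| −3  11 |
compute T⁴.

[[−504, 1560], [−195, 601]]

tr T = 5 and det T = 6, so the characteristic polynomial is λ² − (5)λ + (6) with roots 3 and 2.
Eigenvectors give P = [[−8, 3], [−3, 1]] with P⁻¹ = [[1, −3], [3, −8]], and T = P·diag(3, 2)·P⁻¹.
Then T⁴ = P·diag(81, 16)·P⁻¹ = [[−648, 48], [−243, 16]] · [[1, −3], [3, −8]] = [[−504, 1560], [−195, 601]].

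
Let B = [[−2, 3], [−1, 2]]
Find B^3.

[[−2, 3], [−1, 2]]

B² = I (check: tr B = 0 and det B = −1), so B^3 = B since 3 is odd.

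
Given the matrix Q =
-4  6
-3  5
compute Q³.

tr Q = 1 and det Q = -2, so the characteristic polynomial is λ² − (1)λ + (-2) with roots 2 and -1.
Eigenvectors give P = [[1, -2], [1, -1]] with P⁻¹ = [[-1, 2], [-1, 1]], and Q = P·diag(2, -1)·P⁻¹.
Then Q³ = P·diag(8, -1)·P⁻¹ = [[8, 2], [8, 1]] · [[-1, 2], [-1, 1]] = [[-10, 18], [-9, 17]].

[[-10, 18], [-9, 17]]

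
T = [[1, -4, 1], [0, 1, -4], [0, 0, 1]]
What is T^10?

[[1, -40, 730], [0, 1, -40], [0, 0, 1]]

T = I + N where N = [[0, -4, 1], [0, 0, -4], [0, 0, 0]] is strictly upper-triangular, so N^3 = 0.
(I + N)^10 = I + 10·N + 45·N^2 = [[1, -40, 730], [0, 1, -40], [0, 0, 1]].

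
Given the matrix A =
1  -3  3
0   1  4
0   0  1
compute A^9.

[[1, -27, -405], [0, 1, 36], [0, 0, 1]]

A = I + N where N = [[0, -3, 3], [0, 0, 4], [0, 0, 0]] is strictly upper-triangular, so N^3 = 0.
(I + N)^9 = I + 9·N + 36·N^2 = [[1, -27, -405], [0, 1, 36], [0, 0, 1]].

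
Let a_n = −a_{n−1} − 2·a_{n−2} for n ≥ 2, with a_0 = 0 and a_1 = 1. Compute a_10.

11

With companion matrix C = [[−1, −2], [1, 0]], [a_n, a_{n−1}]ᵀ = C·[a_{n−1}, a_{n−2}]ᵀ, so [a_10, a_9]ᵀ = C⁹·[a_1, a_0]ᵀ.
C⁹ = [[11, 34], [−17, −6]], giving [a_10, a_9]ᵀ = [[11], [−17]].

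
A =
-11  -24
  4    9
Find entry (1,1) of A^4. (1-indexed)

241

tr A = -2 and det A = -3, so the characteristic polynomial is λ² − (-2)λ + (-3) with roots 1 and -3.
Eigenvectors give P = [[2, -3], [-1, 1]] with P⁻¹ = [[-1, -3], [-1, -2]], and A = P·diag(1, -3)·P⁻¹.
Then A^4 = P·diag(1, 81)·P⁻¹ = [[2, -243], [-1, 81]] · [[-1, -3], [-1, -2]] = [[241, 480], [-80, -159]].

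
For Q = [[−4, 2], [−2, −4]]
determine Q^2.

[[12, −16], [16, 12]]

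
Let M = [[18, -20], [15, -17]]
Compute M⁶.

[[2724, -2660], [1995, -1931]]

tr M = 1 and det M = -6, so the characteristic polynomial is λ² − (1)λ + (-6) with roots -2 and 3.
Eigenvectors give P = [[1, -4], [1, -3]] with P⁻¹ = [[-3, 4], [-1, 1]], and M = P·diag(-2, 3)·P⁻¹.
Then M⁶ = P·diag(64, 729)·P⁻¹ = [[64, -2916], [64, -2187]] · [[-3, 4], [-1, 1]] = [[2724, -2660], [1995, -1931]].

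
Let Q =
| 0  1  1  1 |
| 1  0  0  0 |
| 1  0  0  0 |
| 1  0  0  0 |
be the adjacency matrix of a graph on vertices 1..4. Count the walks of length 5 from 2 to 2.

The number of length-5 walks from vertex 2 to vertex 2 is entry (2,2) of Q⁵, where Q is the adjacency matrix.
Q² = [[3, 0, 0, 0], [0, 1, 1, 1], [0, 1, 1, 1], [0, 1, 1, 1]]
Q³ = [[0, 3, 3, 3], [3, 0, 0, 0], [3, 0, 0, 0], [3, 0, 0, 0]]
Q⁴ = [[9, 0, 0, 0], [0, 3, 3, 3], [0, 3, 3, 3], [0, 3, 3, 3]]
Q⁵ = [[0, 9, 9, 9], [9, 0, 0, 0], [9, 0, 0, 0], [9, 0, 0, 0]]

0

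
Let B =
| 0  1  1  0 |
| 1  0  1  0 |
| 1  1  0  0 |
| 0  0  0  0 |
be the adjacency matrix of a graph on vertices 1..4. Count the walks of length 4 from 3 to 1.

The number of length-4 walks from vertex 3 to vertex 1 is entry (3,1) of B^4, where B is the adjacency matrix.
B^2 = [[2, 1, 1, 0], [1, 2, 1, 0], [1, 1, 2, 0], [0, 0, 0, 0]]
B^3 = [[2, 3, 3, 0], [3, 2, 3, 0], [3, 3, 2, 0], [0, 0, 0, 0]]
B^4 = [[6, 5, 5, 0], [5, 6, 5, 0], [5, 5, 6, 0], [0, 0, 0, 0]]

5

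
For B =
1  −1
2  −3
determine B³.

B² = [[−1, 2], [−4, 7]]
B³ = [[3, −5], [10, −17]]

[[3, −5], [10, −17]]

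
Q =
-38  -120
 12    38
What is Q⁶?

[[64, 0], [0, 64]]

tr Q = 0 and det Q = -4, so the characteristic polynomial is λ² − (0)λ + (-4) with roots -2 and 2.
Eigenvectors give P = [[-10, 3], [3, -1]] with P⁻¹ = [[-1, -3], [-3, -10]], and Q = P·diag(-2, 2)·P⁻¹.
Then Q⁶ = P·diag(64, 64)·P⁻¹ = [[-640, 192], [192, -64]] · [[-1, -3], [-3, -10]] = [[64, 0], [0, 64]].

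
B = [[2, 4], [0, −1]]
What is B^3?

[[8, 12], [0, −1]]

B^2 = [[4, 4], [0, 1]]
B^3 = [[8, 12], [0, −1]]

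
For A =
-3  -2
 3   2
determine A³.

[[-3, -2], [3, 2]]

A² = [[3, 2], [-3, -2]]
A³ = [[-3, -2], [3, 2]]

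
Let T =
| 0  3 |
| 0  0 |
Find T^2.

[[0, 0], [0, 0]]

T is strictly triangular, hence nilpotent: T^2 = 0, so T^2 = 0.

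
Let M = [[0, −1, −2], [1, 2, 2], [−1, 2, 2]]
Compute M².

[[1, −6, −6], [0, 7, 6], [0, 9, 10]]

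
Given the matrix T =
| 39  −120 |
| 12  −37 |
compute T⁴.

[[801, −2400], [240, −719]]

tr T = 2 and det T = −3, so the characteristic polynomial is λ² − (2)λ + (−3) with roots 3 and −1.
Eigenvectors give P = [[10, 3], [3, 1]] with P⁻¹ = [[1, −3], [−3, 10]], and T = P·diag(3, −1)·P⁻¹.
Then T⁴ = P·diag(81, 1)·P⁻¹ = [[810, 3], [243, 1]] · [[1, −3], [−3, 10]] = [[801, −2400], [240, −719]].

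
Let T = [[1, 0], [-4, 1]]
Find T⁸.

T = I + N where N = [[0, 0], [-4, 0]] is strictly lower-triangular, so N² = 0.
(I + N)⁸ = I + 8·N = [[1, 0], [-32, 1]].

[[1, 0], [-32, 1]]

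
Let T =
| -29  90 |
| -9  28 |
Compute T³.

tr T = -1 and det T = -2, so the characteristic polynomial is λ² − (-1)λ + (-2) with roots -2 and 1.
Eigenvectors give P = [[10, 3], [3, 1]] with P⁻¹ = [[1, -3], [-3, 10]], and T = P·diag(-2, 1)·P⁻¹.
Then T³ = P·diag(-8, 1)·P⁻¹ = [[-80, 3], [-24, 1]] · [[1, -3], [-3, 10]] = [[-89, 270], [-27, 82]].

[[-89, 270], [-27, 82]]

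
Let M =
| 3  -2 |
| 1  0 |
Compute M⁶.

[[127, -126], [63, -62]]

tr M = 3 and det M = 2, so the characteristic polynomial is λ² − (3)λ + (2) with roots 2 and 1.
Eigenvectors give P = [[2, -1], [1, -1]] with P⁻¹ = [[1, -1], [1, -2]], and M = P·diag(2, 1)·P⁻¹.
Then M⁶ = P·diag(64, 1)·P⁻¹ = [[128, -1], [64, -1]] · [[1, -1], [1, -2]] = [[127, -126], [63, -62]].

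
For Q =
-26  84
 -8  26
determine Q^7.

[[-1664, 5376], [-512, 1664]]

tr Q = 0 and det Q = -4, so the characteristic polynomial is λ² − (0)λ + (-4) with roots 2 and -2.
Eigenvectors give P = [[-3, 7], [-1, 2]] with P⁻¹ = [[2, -7], [1, -3]], and Q = P·diag(2, -2)·P⁻¹.
Then Q^7 = P·diag(128, -128)·P⁻¹ = [[-384, -896], [-128, -256]] · [[2, -7], [1, -3]] = [[-1664, 5376], [-512, 1664]].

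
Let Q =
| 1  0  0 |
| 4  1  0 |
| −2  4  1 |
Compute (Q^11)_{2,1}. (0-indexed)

44

Q = I + N where N = [[0, 0, 0], [4, 0, 0], [−2, 4, 0]] is strictly lower-triangular, so N^3 = 0.
(I + N)^11 = I + 11·N + 55·N^2 = [[1, 0, 0], [44, 1, 0], [858, 44, 1]].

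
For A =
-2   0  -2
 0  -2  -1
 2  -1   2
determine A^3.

A^2 = [[0, 2, 0], [-2, 5, 0], [0, 0, 1]]
A^3 = [[0, -4, -2], [4, -10, -1], [2, -1, 2]]

[[0, -4, -2], [4, -10, -1], [2, -1, 2]]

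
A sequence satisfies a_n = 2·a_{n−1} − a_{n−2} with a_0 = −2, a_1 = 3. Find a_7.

33

With companion matrix B = [[2, −1], [1, 0]], [a_n, a_{n−1}]ᵀ = B·[a_{n−1}, a_{n−2}]ᵀ, so [a_7, a_6]ᵀ = B^6·[a_1, a_0]ᵀ.
B^6 = [[7, −6], [6, −5]], giving [a_7, a_6]ᵀ = [[33], [28]].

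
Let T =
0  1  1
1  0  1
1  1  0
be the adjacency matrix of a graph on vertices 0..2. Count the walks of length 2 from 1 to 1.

2

The number of length-2 walks from vertex 1 to vertex 1 is entry (1,1) of T², where T is the adjacency matrix.
T² = [[2, 1, 1], [1, 2, 1], [1, 1, 2]]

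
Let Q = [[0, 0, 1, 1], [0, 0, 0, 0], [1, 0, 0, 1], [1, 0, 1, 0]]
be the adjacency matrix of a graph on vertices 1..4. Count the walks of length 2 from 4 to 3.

1

The number of length-2 walks from vertex 4 to vertex 3 is entry (4,3) of Q², where Q is the adjacency matrix.
Q² = [[2, 0, 1, 1], [0, 0, 0, 0], [1, 0, 2, 1], [1, 0, 1, 2]]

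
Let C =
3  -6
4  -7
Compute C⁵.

tr C = -4 and det C = 3, so the characteristic polynomial is λ² − (-4)λ + (3) with roots -1 and -3.
Eigenvectors give P = [[3, 1], [2, 1]] with P⁻¹ = [[1, -1], [-2, 3]], and C = P·diag(-1, -3)·P⁻¹.
Then C⁵ = P·diag(-1, -243)·P⁻¹ = [[-3, -243], [-2, -243]] · [[1, -1], [-2, 3]] = [[483, -726], [484, -727]].

[[483, -726], [484, -727]]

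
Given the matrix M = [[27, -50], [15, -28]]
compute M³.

tr M = -1 and det M = -6, so the characteristic polynomial is λ² − (-1)λ + (-6) with roots 2 and -3.
Eigenvectors give P = [[-2, -5], [-1, -3]] with P⁻¹ = [[-3, 5], [1, -2]], and M = P·diag(2, -3)·P⁻¹.
Then M³ = P·diag(8, -27)·P⁻¹ = [[-16, 135], [-8, 81]] · [[-3, 5], [1, -2]] = [[183, -350], [105, -202]].

[[183, -350], [105, -202]]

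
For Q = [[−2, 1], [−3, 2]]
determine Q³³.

[[−2, 1], [−3, 2]]

Q² = I (check: tr Q = 0 and det Q = −1), so Q³³ = Q since 33 is odd.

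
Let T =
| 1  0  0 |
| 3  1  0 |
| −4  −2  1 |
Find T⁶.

[[1, 0, 0], [18, 1, 0], [−114, −12, 1]]

T = I + N where N = [[0, 0, 0], [3, 0, 0], [−4, −2, 0]] is strictly lower-triangular, so N³ = 0.
(I + N)⁶ = I + 6·N + 15·N² = [[1, 0, 0], [18, 1, 0], [−114, −12, 1]].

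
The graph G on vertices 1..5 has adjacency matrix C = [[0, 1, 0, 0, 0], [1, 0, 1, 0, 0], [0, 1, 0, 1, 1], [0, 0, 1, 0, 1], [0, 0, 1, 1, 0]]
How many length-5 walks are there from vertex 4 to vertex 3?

The number of length-5 walks from vertex 4 to vertex 3 is entry (4,3) of C^5, where C is the adjacency matrix.
C^2 = [[1, 0, 1, 0, 0], [0, 2, 0, 1, 1], [1, 0, 3, 1, 1], [0, 1, 1, 2, 1], [0, 1, 1, 1, 2]]
C^3 = [[0, 2, 0, 1, 1], [2, 0, 4, 1, 1], [0, 4, 2, 4, 4], [1, 1, 4, 2, 3], [1, 1, 4, 3, 2]]
C^4 = [[2, 0, 4, 1, 1], [0, 6, 2, 5, 5], [4, 2, 12, 6, 6], [1, 5, 6, 7, 6], [1, 5, 6, 6, 7]]
C^5 = [[0, 6, 2, 5, 5], [6, 2, 16, 7, 7], [2, 16, 14, 18, 18], [5, 7, 18, 12, 13], [5, 7, 18, 13, 12]]

18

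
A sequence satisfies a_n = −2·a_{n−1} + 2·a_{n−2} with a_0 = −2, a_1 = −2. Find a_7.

−176

With companion matrix A = [[−2, 2], [1, 0]], [a_n, a_{n−1}]ᵀ = A·[a_{n−1}, a_{n−2}]ᵀ, so [a_7, a_6]ᵀ = A⁶·[a_1, a_0]ᵀ.
A⁶ = [[328, −240], [−120, 88]], giving [a_7, a_6]ᵀ = [[−176], [64]].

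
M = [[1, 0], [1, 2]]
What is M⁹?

[[1, 0], [511, 512]]

tr M = 3 and det M = 2, so the characteristic polynomial is λ² − (3)λ + (2) with roots 2 and 1.
Eigenvectors give P = [[0, -1], [1, 1]] with P⁻¹ = [[1, 1], [-1, 0]], and M = P·diag(2, 1)·P⁻¹.
Then M⁹ = P·diag(512, 1)·P⁻¹ = [[0, -1], [512, 1]] · [[1, 1], [-1, 0]] = [[1, 0], [511, 512]].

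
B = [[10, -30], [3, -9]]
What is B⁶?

B² = B (a projection; rank 1, trace 1), so B⁶ = B.

[[10, -30], [3, -9]]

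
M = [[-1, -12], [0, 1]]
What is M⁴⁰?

M² = I (check: tr M = 0 and det M = -1), so M⁴⁰ = I since 40 is even.

[[1, 0], [0, 1]]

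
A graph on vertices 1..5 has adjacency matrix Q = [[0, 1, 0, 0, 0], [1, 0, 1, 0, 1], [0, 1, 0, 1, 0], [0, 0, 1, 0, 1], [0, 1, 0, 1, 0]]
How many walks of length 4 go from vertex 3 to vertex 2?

The number of length-4 walks from vertex 3 to vertex 2 is entry (3,2) of Q⁴, where Q is the adjacency matrix.
Q² = [[1, 0, 1, 0, 1], [0, 3, 0, 2, 0], [1, 0, 2, 0, 2], [0, 2, 0, 2, 0], [1, 0, 2, 0, 2]]
Q³ = [[0, 3, 0, 2, 0], [3, 0, 5, 0, 5], [0, 5, 0, 4, 0], [2, 0, 4, 0, 4], [0, 5, 0, 4, 0]]
Q⁴ = [[3, 0, 5, 0, 5], [0, 13, 0, 10, 0], [5, 0, 9, 0, 9], [0, 10, 0, 8, 0], [5, 0, 9, 0, 9]]

0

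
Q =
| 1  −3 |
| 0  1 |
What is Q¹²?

Q = I + N where N = [[0, −3], [0, 0]] is strictly upper-triangular, so N² = 0.
(I + N)¹² = I + 12·N = [[1, −36], [0, 1]].

[[1, −36], [0, 1]]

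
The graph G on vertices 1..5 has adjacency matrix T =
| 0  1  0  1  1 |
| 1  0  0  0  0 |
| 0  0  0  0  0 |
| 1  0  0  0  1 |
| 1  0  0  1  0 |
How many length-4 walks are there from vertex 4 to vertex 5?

The number of length-4 walks from vertex 4 to vertex 5 is entry (4,5) of T⁴, where T is the adjacency matrix.
T² = [[3, 0, 0, 1, 1], [0, 1, 0, 1, 1], [0, 0, 0, 0, 0], [1, 1, 0, 2, 1], [1, 1, 0, 1, 2]]
T³ = [[2, 3, 0, 4, 4], [3, 0, 0, 1, 1], [0, 0, 0, 0, 0], [4, 1, 0, 2, 3], [4, 1, 0, 3, 2]]
T⁴ = [[11, 2, 0, 6, 6], [2, 3, 0, 4, 4], [0, 0, 0, 0, 0], [6, 4, 0, 7, 6], [6, 4, 0, 6, 7]]

6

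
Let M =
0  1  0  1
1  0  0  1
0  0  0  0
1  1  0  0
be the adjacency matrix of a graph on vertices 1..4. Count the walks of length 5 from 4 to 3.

0

The number of length-5 walks from vertex 4 to vertex 3 is entry (4,3) of M⁵, where M is the adjacency matrix.
M² = [[2, 1, 0, 1], [1, 2, 0, 1], [0, 0, 0, 0], [1, 1, 0, 2]]
M³ = [[2, 3, 0, 3], [3, 2, 0, 3], [0, 0, 0, 0], [3, 3, 0, 2]]
M⁴ = [[6, 5, 0, 5], [5, 6, 0, 5], [0, 0, 0, 0], [5, 5, 0, 6]]
M⁵ = [[10, 11, 0, 11], [11, 10, 0, 11], [0, 0, 0, 0], [11, 11, 0, 10]]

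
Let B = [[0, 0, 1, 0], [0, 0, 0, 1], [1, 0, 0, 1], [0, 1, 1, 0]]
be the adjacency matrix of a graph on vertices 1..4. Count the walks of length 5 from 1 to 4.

The number of length-5 walks from vertex 1 to vertex 4 is entry (1,4) of B⁵, where B is the adjacency matrix.
B² = [[1, 0, 0, 1], [0, 1, 1, 0], [0, 1, 2, 0], [1, 0, 0, 2]]
B³ = [[0, 1, 2, 0], [1, 0, 0, 2], [2, 0, 0, 3], [0, 2, 3, 0]]
B⁴ = [[2, 0, 0, 3], [0, 2, 3, 0], [0, 3, 5, 0], [3, 0, 0, 5]]
B⁵ = [[0, 3, 5, 0], [3, 0, 0, 5], [5, 0, 0, 8], [0, 5, 8, 0]]

0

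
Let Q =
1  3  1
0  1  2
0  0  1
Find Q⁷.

[[1, 21, 133], [0, 1, 14], [0, 0, 1]]

Q = I + N where N = [[0, 3, 1], [0, 0, 2], [0, 0, 0]] is strictly upper-triangular, so N³ = 0.
(I + N)⁷ = I + 7·N + 21·N² = [[1, 21, 133], [0, 1, 14], [0, 0, 1]].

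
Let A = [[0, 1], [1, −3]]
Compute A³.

A² = [[1, −3], [−3, 10]]
A³ = [[−3, 10], [10, −33]]

[[−3, 10], [10, −33]]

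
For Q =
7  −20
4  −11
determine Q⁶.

tr Q = −4 and det Q = 3, so the characteristic polynomial is λ² − (−4)λ + (3) with roots −1 and −3.
Eigenvectors give P = [[−5, 2], [−2, 1]] with P⁻¹ = [[−1, 2], [−2, 5]], and Q = P·diag(−1, −3)·P⁻¹.
Then Q⁶ = P·diag(1, 729)·P⁻¹ = [[−5, 1458], [−2, 729]] · [[−1, 2], [−2, 5]] = [[−2911, 7280], [−1456, 3641]].

[[−2911, 7280], [−1456, 3641]]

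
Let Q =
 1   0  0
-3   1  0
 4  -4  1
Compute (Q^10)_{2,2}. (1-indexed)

1

Q = I + N where N = [[0, 0, 0], [-3, 0, 0], [4, -4, 0]] is strictly lower-triangular, so N^3 = 0.
(I + N)^10 = I + 10·N + 45·N^2 = [[1, 0, 0], [-30, 1, 0], [580, -40, 1]].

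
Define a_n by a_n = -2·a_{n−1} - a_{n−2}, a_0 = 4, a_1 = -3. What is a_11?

7

With companion matrix A = [[-2, -1], [1, 0]], [a_n, a_{n−1}]ᵀ = A·[a_{n−1}, a_{n−2}]ᵀ, so [a_11, a_10]ᵀ = A¹⁰·[a_1, a_0]ᵀ.
A¹⁰ = [[11, 10], [-10, -9]], giving [a_11, a_10]ᵀ = [[7], [-6]].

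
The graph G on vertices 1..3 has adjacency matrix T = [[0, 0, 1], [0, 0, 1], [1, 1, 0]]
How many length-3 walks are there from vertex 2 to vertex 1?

0

The number of length-3 walks from vertex 2 to vertex 1 is entry (2,1) of T^3, where T is the adjacency matrix.
T^2 = [[1, 1, 0], [1, 1, 0], [0, 0, 2]]
T^3 = [[0, 0, 2], [0, 0, 2], [2, 2, 0]]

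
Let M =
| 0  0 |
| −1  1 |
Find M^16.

M² = M (a projection; rank 1, trace 1), so M^16 = M.

[[0, 0], [−1, 1]]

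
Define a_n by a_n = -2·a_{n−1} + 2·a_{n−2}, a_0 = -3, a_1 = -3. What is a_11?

-14688

With companion matrix A = [[-2, 2], [1, 0]], [a_n, a_{n−1}]ᵀ = A·[a_{n−1}, a_{n−2}]ᵀ, so [a_11, a_10]ᵀ = A¹⁰·[a_1, a_0]ᵀ.
A¹⁰ = [[18272, -13376], [-6688, 4896]], giving [a_11, a_10]ᵀ = [[-14688], [5376]].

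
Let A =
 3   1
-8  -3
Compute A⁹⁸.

[[1, 0], [0, 1]]

A² = I (check: tr A = 0 and det A = -1), so A⁹⁸ = I since 98 is even.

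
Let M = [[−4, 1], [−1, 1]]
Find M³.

M² = [[15, −3], [3, 0]]
M³ = [[−57, 12], [−12, 3]]

[[−57, 12], [−12, 3]]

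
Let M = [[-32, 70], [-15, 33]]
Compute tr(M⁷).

tr M = 1 and det M = -6, so the characteristic polynomial is λ² − (1)λ + (-6) with roots 3 and -2.
Eigenvectors give P = [[2, 7], [1, 3]] with P⁻¹ = [[-3, 7], [1, -2]], and M = P·diag(3, -2)·P⁻¹.
Then M⁷ = P·diag(2187, -128)·P⁻¹ = [[4374, -896], [2187, -384]] · [[-3, 7], [1, -2]] = [[-14018, 32410], [-6945, 16077]].

2059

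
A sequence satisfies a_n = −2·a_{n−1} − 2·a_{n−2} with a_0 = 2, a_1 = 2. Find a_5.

With companion matrix C = [[−2, −2], [1, 0]], [a_n, a_{n−1}]ᵀ = C·[a_{n−1}, a_{n−2}]ᵀ, so [a_5, a_4]ᵀ = C⁴·[a_1, a_0]ᵀ.
C⁴ = [[−4, 0], [0, −4]], giving [a_5, a_4]ᵀ = [[−8], [−8]].

−8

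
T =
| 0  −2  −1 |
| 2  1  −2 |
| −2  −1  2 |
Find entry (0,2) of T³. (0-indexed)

8

T² = [[−2, −1, 2], [6, −1, −8], [−6, 1, 8]]
T³ = [[−6, 1, 8], [14, −5, −20], [−14, 5, 20]]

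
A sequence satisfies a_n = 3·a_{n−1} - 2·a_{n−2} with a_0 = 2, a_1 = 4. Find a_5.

With companion matrix C = [[3, -2], [1, 0]], [a_n, a_{n−1}]ᵀ = C·[a_{n−1}, a_{n−2}]ᵀ, so [a_5, a_4]ᵀ = C⁴·[a_1, a_0]ᵀ.
C⁴ = [[31, -30], [15, -14]], giving [a_5, a_4]ᵀ = [[64], [32]].

64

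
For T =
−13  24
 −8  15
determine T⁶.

tr T = 2 and det T = −3, so the characteristic polynomial is λ² − (2)λ + (−3) with roots 3 and −1.
Eigenvectors give P = [[−3, 2], [−2, 1]] with P⁻¹ = [[1, −2], [2, −3]], and T = P·diag(3, −1)·P⁻¹.
Then T⁶ = P·diag(729, 1)·P⁻¹ = [[−2187, 2], [−1458, 1]] · [[1, −2], [2, −3]] = [[−2183, 4368], [−1456, 2913]].

[[−2183, 4368], [−1456, 2913]]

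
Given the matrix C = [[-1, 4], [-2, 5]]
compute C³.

[[-25, 52], [-26, 53]]

tr C = 4 and det C = 3, so the characteristic polynomial is λ² − (4)λ + (3) with roots 3 and 1.
Eigenvectors give P = [[1, -2], [1, -1]] with P⁻¹ = [[-1, 2], [-1, 1]], and C = P·diag(3, 1)·P⁻¹.
Then C³ = P·diag(27, 1)·P⁻¹ = [[27, -2], [27, -1]] · [[-1, 2], [-1, 1]] = [[-25, 52], [-26, 53]].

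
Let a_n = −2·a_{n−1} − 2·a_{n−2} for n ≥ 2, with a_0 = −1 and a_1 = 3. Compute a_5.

With companion matrix Q = [[−2, −2], [1, 0]], [a_n, a_{n−1}]ᵀ = Q·[a_{n−1}, a_{n−2}]ᵀ, so [a_5, a_4]ᵀ = Q⁴·[a_1, a_0]ᵀ.
Q⁴ = [[−4, 0], [0, −4]], giving [a_5, a_4]ᵀ = [[−12], [4]].

−12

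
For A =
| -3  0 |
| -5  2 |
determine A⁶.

[[729, 0], [665, 64]]

tr A = -1 and det A = -6, so the characteristic polynomial is λ² − (-1)λ + (-6) with roots 2 and -3.
Eigenvectors give P = [[0, -1], [-1, -1]] with P⁻¹ = [[1, -1], [-1, 0]], and A = P·diag(2, -3)·P⁻¹.
Then A⁶ = P·diag(64, 729)·P⁻¹ = [[0, -729], [-64, -729]] · [[1, -1], [-1, 0]] = [[729, 0], [665, 64]].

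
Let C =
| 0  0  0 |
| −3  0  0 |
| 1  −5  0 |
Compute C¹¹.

C is strictly triangular, hence nilpotent: C³ = 0, so C¹¹ = 0.

[[0, 0, 0], [0, 0, 0], [0, 0, 0]]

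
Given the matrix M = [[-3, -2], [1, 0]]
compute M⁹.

tr M = -3 and det M = 2, so the characteristic polynomial is λ² − (-3)λ + (2) with roots -1 and -2.
Eigenvectors give P = [[-1, -2], [1, 1]] with P⁻¹ = [[1, 2], [-1, -1]], and M = P·diag(-1, -2)·P⁻¹.
Then M⁹ = P·diag(-1, -512)·P⁻¹ = [[1, 1024], [-1, -512]] · [[1, 2], [-1, -1]] = [[-1023, -1022], [511, 510]].

[[-1023, -1022], [511, 510]]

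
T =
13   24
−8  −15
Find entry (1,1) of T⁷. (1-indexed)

6565

tr T = −2 and det T = −3, so the characteristic polynomial is λ² − (−2)λ + (−3) with roots 1 and −3.
Eigenvectors give P = [[−2, −3], [1, 2]] with P⁻¹ = [[−2, −3], [1, 2]], and T = P·diag(1, −3)·P⁻¹.
Then T⁷ = P·diag(1, −2187)·P⁻¹ = [[−2, 6561], [1, −4374]] · [[−2, −3], [1, 2]] = [[6565, 13128], [−4376, −8751]].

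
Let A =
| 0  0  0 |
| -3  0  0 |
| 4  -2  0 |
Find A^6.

[[0, 0, 0], [0, 0, 0], [0, 0, 0]]

A is strictly triangular, hence nilpotent: A^3 = 0, so A^6 = 0.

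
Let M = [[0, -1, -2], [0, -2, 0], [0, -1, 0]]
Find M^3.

M^2 = [[0, 4, 0], [0, 4, 0], [0, 2, 0]]
M^3 = [[0, -8, 0], [0, -8, 0], [0, -4, 0]]

[[0, -8, 0], [0, -8, 0], [0, -4, 0]]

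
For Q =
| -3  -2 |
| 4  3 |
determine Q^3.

[[-3, -2], [4, 3]]

Q² = I (check: tr Q = 0 and det Q = -1), so Q^3 = Q since 3 is odd.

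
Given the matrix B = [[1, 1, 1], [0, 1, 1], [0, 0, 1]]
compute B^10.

[[1, 10, 55], [0, 1, 10], [0, 0, 1]]

B = I + N where N = [[0, 1, 1], [0, 0, 1], [0, 0, 0]] is strictly upper-triangular, so N^3 = 0.
(I + N)^10 = I + 10·N + 45·N^2 = [[1, 10, 55], [0, 1, 10], [0, 0, 1]].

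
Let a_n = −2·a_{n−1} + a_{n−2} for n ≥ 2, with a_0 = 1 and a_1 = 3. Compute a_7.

437

With companion matrix Q = [[−2, 1], [1, 0]], [a_n, a_{n−1}]ᵀ = Q·[a_{n−1}, a_{n−2}]ᵀ, so [a_7, a_6]ᵀ = Q⁶·[a_1, a_0]ᵀ.
Q⁶ = [[169, −70], [−70, 29]], giving [a_7, a_6]ᵀ = [[437], [−181]].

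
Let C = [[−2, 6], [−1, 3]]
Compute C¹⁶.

[[−2, 6], [−1, 3]]

C² = C (a projection; rank 1, trace 1), so C¹⁶ = C.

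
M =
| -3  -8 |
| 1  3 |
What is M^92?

M² = I (check: tr M = 0 and det M = -1), so M^92 = I since 92 is even.

[[1, 0], [0, 1]]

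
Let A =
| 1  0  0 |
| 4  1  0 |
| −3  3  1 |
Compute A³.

[[1, 0, 0], [12, 1, 0], [27, 9, 1]]

A = I + N where N = [[0, 0, 0], [4, 0, 0], [−3, 3, 0]] is strictly lower-triangular, so N³ = 0.
(I + N)³ = I + 3·N + 3·N² = [[1, 0, 0], [12, 1, 0], [27, 9, 1]].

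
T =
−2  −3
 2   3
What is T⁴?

[[−2, −3], [2, 3]]

T² = T (a projection; rank 1, trace 1), so T⁴ = T.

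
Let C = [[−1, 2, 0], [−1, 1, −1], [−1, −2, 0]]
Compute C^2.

[[−1, 0, −2], [1, 1, −1], [3, −4, 2]]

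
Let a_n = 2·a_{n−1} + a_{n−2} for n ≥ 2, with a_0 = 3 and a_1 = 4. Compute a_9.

5164

With companion matrix B = [[2, 1], [1, 0]], [a_n, a_{n−1}]ᵀ = B·[a_{n−1}, a_{n−2}]ᵀ, so [a_9, a_8]ᵀ = B⁸·[a_1, a_0]ᵀ.
B⁸ = [[985, 408], [408, 169]], giving [a_9, a_8]ᵀ = [[5164], [2139]].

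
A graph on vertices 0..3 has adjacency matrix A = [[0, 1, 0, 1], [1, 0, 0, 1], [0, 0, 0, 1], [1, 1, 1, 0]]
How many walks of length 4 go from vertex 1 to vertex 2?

4

The number of length-4 walks from vertex 1 to vertex 2 is entry (1,2) of A⁴, where A is the adjacency matrix.
A² = [[2, 1, 1, 1], [1, 2, 1, 1], [1, 1, 1, 0], [1, 1, 0, 3]]
A³ = [[2, 3, 1, 4], [3, 2, 1, 4], [1, 1, 0, 3], [4, 4, 3, 2]]
A⁴ = [[7, 6, 4, 6], [6, 7, 4, 6], [4, 4, 3, 2], [6, 6, 2, 11]]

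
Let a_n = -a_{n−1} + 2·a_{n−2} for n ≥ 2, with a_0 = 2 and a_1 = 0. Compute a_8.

With companion matrix B = [[-1, 2], [1, 0]], [a_n, a_{n−1}]ᵀ = B·[a_{n−1}, a_{n−2}]ᵀ, so [a_8, a_7]ᵀ = B⁷·[a_1, a_0]ᵀ.
B⁷ = [[-85, 86], [43, -42]], giving [a_8, a_7]ᵀ = [[172], [-84]].

172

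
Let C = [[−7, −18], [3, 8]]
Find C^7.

[[−259, −774], [129, 386]]

tr C = 1 and det C = −2, so the characteristic polynomial is λ² − (1)λ + (−2) with roots 2 and −1.
Eigenvectors give P = [[−2, 3], [1, −1]] with P⁻¹ = [[1, 3], [1, 2]], and C = P·diag(2, −1)·P⁻¹.
Then C^7 = P·diag(128, −1)·P⁻¹ = [[−256, −3], [128, 1]] · [[1, 3], [1, 2]] = [[−259, −774], [129, 386]].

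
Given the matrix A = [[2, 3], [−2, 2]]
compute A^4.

[[−92, −48], [32, −92]]

A^2 = [[−2, 12], [−8, −2]]
A^3 = [[−28, 18], [−12, −28]]
A^4 = [[−92, −48], [32, −92]]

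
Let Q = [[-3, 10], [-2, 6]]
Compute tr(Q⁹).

513

tr Q = 3 and det Q = 2, so the characteristic polynomial is λ² − (3)λ + (2) with roots 2 and 1.
Eigenvectors give P = [[2, 5], [1, 2]] with P⁻¹ = [[-2, 5], [1, -2]], and Q = P·diag(2, 1)·P⁻¹.
Then Q⁹ = P·diag(512, 1)·P⁻¹ = [[1024, 5], [512, 2]] · [[-2, 5], [1, -2]] = [[-2043, 5110], [-1022, 2556]].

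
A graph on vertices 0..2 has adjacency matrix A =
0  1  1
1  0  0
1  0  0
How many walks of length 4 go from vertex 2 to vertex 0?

The number of length-4 walks from vertex 2 to vertex 0 is entry (2,0) of A⁴, where A is the adjacency matrix.
A² = [[2, 0, 0], [0, 1, 1], [0, 1, 1]]
A³ = [[0, 2, 2], [2, 0, 0], [2, 0, 0]]
A⁴ = [[4, 0, 0], [0, 2, 2], [0, 2, 2]]

0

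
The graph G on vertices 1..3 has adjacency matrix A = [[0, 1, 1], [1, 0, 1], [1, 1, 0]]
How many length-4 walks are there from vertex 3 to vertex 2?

The number of length-4 walks from vertex 3 to vertex 2 is entry (3,2) of A⁴, where A is the adjacency matrix.
A² = [[2, 1, 1], [1, 2, 1], [1, 1, 2]]
A³ = [[2, 3, 3], [3, 2, 3], [3, 3, 2]]
A⁴ = [[6, 5, 5], [5, 6, 5], [5, 5, 6]]

5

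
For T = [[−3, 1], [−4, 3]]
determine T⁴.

T² = [[5, 0], [0, 5]]
T³ = [[−15, 5], [−20, 15]]
T⁴ = [[25, 0], [0, 25]]

[[25, 0], [0, 25]]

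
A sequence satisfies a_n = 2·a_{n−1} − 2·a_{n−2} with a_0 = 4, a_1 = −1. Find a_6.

With companion matrix T = [[2, −2], [1, 0]], [a_n, a_{n−1}]ᵀ = T·[a_{n−1}, a_{n−2}]ᵀ, so [a_6, a_5]ᵀ = T^5·[a_1, a_0]ᵀ.
T^5 = [[−8, 8], [−4, 0]], giving [a_6, a_5]ᵀ = [[40], [4]].

40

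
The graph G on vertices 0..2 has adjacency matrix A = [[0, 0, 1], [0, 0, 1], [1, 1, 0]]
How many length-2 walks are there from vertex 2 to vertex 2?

2

The number of length-2 walks from vertex 2 to vertex 2 is entry (2,2) of A^2, where A is the adjacency matrix.
A^2 = [[1, 1, 0], [1, 1, 0], [0, 0, 2]]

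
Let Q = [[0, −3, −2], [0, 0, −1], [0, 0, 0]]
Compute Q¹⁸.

Q is strictly triangular, hence nilpotent: Q³ = 0, so Q¹⁸ = 0.

[[0, 0, 0], [0, 0, 0], [0, 0, 0]]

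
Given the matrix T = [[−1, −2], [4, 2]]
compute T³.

T² = [[−7, −2], [4, −4]]
T³ = [[−1, 10], [−20, −16]]

[[−1, 10], [−20, −16]]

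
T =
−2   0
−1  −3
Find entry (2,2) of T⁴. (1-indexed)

81

tr T = −5 and det T = 6, so the characteristic polynomial is λ² − (−5)λ + (6) with roots −2 and −3.
Eigenvectors give P = [[−1, 0], [1, 1]] with P⁻¹ = [[−1, 0], [1, 1]], and T = P·diag(−2, −3)·P⁻¹.
Then T⁴ = P·diag(16, 81)·P⁻¹ = [[−16, 0], [16, 81]] · [[−1, 0], [1, 1]] = [[16, 0], [65, 81]].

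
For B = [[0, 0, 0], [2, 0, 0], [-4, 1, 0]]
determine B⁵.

B is strictly triangular, hence nilpotent: B³ = 0, so B⁵ = 0.

[[0, 0, 0], [0, 0, 0], [0, 0, 0]]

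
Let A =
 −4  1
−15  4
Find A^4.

[[1, 0], [0, 1]]

A² = I (check: tr A = 0 and det A = −1), so A^4 = I since 4 is even.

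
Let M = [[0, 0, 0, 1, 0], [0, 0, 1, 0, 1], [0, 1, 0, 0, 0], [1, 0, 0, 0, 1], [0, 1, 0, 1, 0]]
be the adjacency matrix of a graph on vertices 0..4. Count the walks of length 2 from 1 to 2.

The number of length-2 walks from vertex 1 to vertex 2 is entry (1,2) of M², where M is the adjacency matrix.
M² = [[1, 0, 0, 0, 1], [0, 2, 0, 1, 0], [0, 0, 1, 0, 1], [0, 1, 0, 2, 0], [1, 0, 1, 0, 2]]

0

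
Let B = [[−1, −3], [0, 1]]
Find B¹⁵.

[[−1, −3], [0, 1]]

B² = I (check: tr B = 0 and det B = −1), so B¹⁵ = B since 15 is odd.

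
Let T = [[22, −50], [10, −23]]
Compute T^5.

tr T = −1 and det T = −6, so the characteristic polynomial is λ² − (−1)λ + (−6) with roots −3 and 2.
Eigenvectors give P = [[−2, −5], [−1, −2]] with P⁻¹ = [[2, −5], [−1, 2]], and T = P·diag(−3, 2)·P⁻¹.
Then T^5 = P·diag(−243, 32)·P⁻¹ = [[486, −160], [243, −64]] · [[2, −5], [−1, 2]] = [[1132, −2750], [550, −1343]].

[[1132, −2750], [550, −1343]]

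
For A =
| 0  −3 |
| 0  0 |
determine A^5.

A is strictly triangular, hence nilpotent: A^2 = 0, so A^5 = 0.

[[0, 0], [0, 0]]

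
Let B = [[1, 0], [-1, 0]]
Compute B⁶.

B² = B (a projection; rank 1, trace 1), so B⁶ = B.

[[1, 0], [-1, 0]]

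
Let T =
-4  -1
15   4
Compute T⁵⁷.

[[-4, -1], [15, 4]]

T² = I (check: tr T = 0 and det T = -1), so T⁵⁷ = T since 57 is odd.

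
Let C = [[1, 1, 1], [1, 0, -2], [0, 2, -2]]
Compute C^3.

[[5, -4, 2], [-2, 11, -3], [-2, 2, 10]]

C^2 = [[2, 3, -3], [1, -3, 5], [2, -4, 0]]
C^3 = [[5, -4, 2], [-2, 11, -3], [-2, 2, 10]]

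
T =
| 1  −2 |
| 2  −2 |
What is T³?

[[1, 2], [−2, 4]]

T² = [[−3, 2], [−2, 0]]
T³ = [[1, 2], [−2, 4]]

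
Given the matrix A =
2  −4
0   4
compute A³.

[[8, −112], [0, 64]]

A² = [[4, −24], [0, 16]]
A³ = [[8, −112], [0, 64]]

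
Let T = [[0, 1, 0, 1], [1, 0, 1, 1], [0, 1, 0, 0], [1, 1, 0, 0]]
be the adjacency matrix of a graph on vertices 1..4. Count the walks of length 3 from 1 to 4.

3

The number of length-3 walks from vertex 1 to vertex 4 is entry (1,4) of T^3, where T is the adjacency matrix.
T^2 = [[2, 1, 1, 1], [1, 3, 0, 1], [1, 0, 1, 1], [1, 1, 1, 2]]
T^3 = [[2, 4, 1, 3], [4, 2, 3, 4], [1, 3, 0, 1], [3, 4, 1, 2]]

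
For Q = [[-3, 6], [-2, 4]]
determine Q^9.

Q² = Q (a projection; rank 1, trace 1), so Q^9 = Q.

[[-3, 6], [-2, 4]]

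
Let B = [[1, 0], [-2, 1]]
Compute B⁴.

B = I + N where N = [[0, 0], [-2, 0]] is strictly lower-triangular, so N² = 0.
(I + N)⁴ = I + 4·N = [[1, 0], [-8, 1]].

[[1, 0], [-8, 1]]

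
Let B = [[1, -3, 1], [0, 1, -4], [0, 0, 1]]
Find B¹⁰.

B = I + N where N = [[0, -3, 1], [0, 0, -4], [0, 0, 0]] is strictly upper-triangular, so N³ = 0.
(I + N)¹⁰ = I + 10·N + 45·N² = [[1, -30, 550], [0, 1, -40], [0, 0, 1]].

[[1, -30, 550], [0, 1, -40], [0, 0, 1]]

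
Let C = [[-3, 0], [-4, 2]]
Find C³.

C² = [[9, 0], [4, 4]]
C³ = [[-27, 0], [-28, 8]]

[[-27, 0], [-28, 8]]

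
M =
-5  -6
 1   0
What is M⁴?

[[211, 390], [-65, -114]]

tr M = -5 and det M = 6, so the characteristic polynomial is λ² − (-5)λ + (6) with roots -2 and -3.
Eigenvectors give P = [[-2, -3], [1, 1]] with P⁻¹ = [[1, 3], [-1, -2]], and M = P·diag(-2, -3)·P⁻¹.
Then M⁴ = P·diag(16, 81)·P⁻¹ = [[-32, -243], [16, 81]] · [[1, 3], [-1, -2]] = [[211, 390], [-65, -114]].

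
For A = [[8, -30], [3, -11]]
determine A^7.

tr A = -3 and det A = 2, so the characteristic polynomial is λ² − (-3)λ + (2) with roots -2 and -1.
Eigenvectors give P = [[3, 10], [1, 3]] with P⁻¹ = [[-3, 10], [1, -3]], and A = P·diag(-2, -1)·P⁻¹.
Then A^7 = P·diag(-128, -1)·P⁻¹ = [[-384, -10], [-128, -3]] · [[-3, 10], [1, -3]] = [[1142, -3810], [381, -1271]].

[[1142, -3810], [381, -1271]]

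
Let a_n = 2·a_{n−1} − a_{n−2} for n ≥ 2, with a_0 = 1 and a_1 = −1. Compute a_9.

With companion matrix Q = [[2, −1], [1, 0]], [a_n, a_{n−1}]ᵀ = Q·[a_{n−1}, a_{n−2}]ᵀ, so [a_9, a_8]ᵀ = Q⁸·[a_1, a_0]ᵀ.
Q⁸ = [[9, −8], [8, −7]], giving [a_9, a_8]ᵀ = [[−17], [−15]].

−17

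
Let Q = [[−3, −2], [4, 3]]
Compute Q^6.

Q² = I (check: tr Q = 0 and det Q = −1), so Q^6 = I since 6 is even.

[[1, 0], [0, 1]]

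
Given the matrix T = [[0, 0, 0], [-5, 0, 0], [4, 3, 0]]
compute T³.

T is strictly triangular, hence nilpotent: T³ = 0, so T³ = 0.

[[0, 0, 0], [0, 0, 0], [0, 0, 0]]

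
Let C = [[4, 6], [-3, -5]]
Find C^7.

tr C = -1 and det C = -2, so the characteristic polynomial is λ² − (-1)λ + (-2) with roots 1 and -2.
Eigenvectors give P = [[-2, -1], [1, 1]] with P⁻¹ = [[-1, -1], [1, 2]], and C = P·diag(1, -2)·P⁻¹.
Then C^7 = P·diag(1, -128)·P⁻¹ = [[-2, 128], [1, -128]] · [[-1, -1], [1, 2]] = [[130, 258], [-129, -257]].

[[130, 258], [-129, -257]]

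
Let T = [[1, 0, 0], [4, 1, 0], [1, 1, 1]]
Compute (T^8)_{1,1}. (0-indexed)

T = I + N where N = [[0, 0, 0], [4, 0, 0], [1, 1, 0]] is strictly lower-triangular, so N^3 = 0.
(I + N)^8 = I + 8·N + 28·N^2 = [[1, 0, 0], [32, 1, 0], [120, 8, 1]].

1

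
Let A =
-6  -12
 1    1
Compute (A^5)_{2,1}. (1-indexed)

211

tr A = -5 and det A = 6, so the characteristic polynomial is λ² − (-5)λ + (6) with roots -2 and -3.
Eigenvectors give P = [[-3, 4], [1, -1]] with P⁻¹ = [[1, 4], [1, 3]], and A = P·diag(-2, -3)·P⁻¹.
Then A^5 = P·diag(-32, -243)·P⁻¹ = [[96, -972], [-32, 243]] · [[1, 4], [1, 3]] = [[-876, -2532], [211, 601]].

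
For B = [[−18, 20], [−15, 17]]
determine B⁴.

tr B = −1 and det B = −6, so the characteristic polynomial is λ² − (−1)λ + (−6) with roots −3 and 2.
Eigenvectors give P = [[4, 1], [3, 1]] with P⁻¹ = [[1, −1], [−3, 4]], and B = P·diag(−3, 2)·P⁻¹.
Then B⁴ = P·diag(81, 16)·P⁻¹ = [[324, 16], [243, 16]] · [[1, −1], [−3, 4]] = [[276, −260], [195, −179]].

[[276, −260], [195, −179]]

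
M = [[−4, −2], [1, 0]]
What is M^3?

[[−48, −28], [14, 8]]

M^2 = [[14, 8], [−4, −2]]
M^3 = [[−48, −28], [14, 8]]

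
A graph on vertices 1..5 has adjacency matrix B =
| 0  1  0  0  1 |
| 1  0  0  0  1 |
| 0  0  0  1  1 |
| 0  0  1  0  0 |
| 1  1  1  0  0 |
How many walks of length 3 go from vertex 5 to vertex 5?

The number of length-3 walks from vertex 5 to vertex 5 is entry (5,5) of B³, where B is the adjacency matrix.
B² = [[2, 1, 1, 0, 1], [1, 2, 1, 0, 1], [1, 1, 2, 0, 0], [0, 0, 0, 1, 1], [1, 1, 0, 1, 3]]
B³ = [[2, 3, 1, 1, 4], [3, 2, 1, 1, 4], [1, 1, 0, 2, 4], [1, 1, 2, 0, 0], [4, 4, 4, 0, 2]]

2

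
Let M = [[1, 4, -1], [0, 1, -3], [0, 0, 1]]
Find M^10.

M = I + N where N = [[0, 4, -1], [0, 0, -3], [0, 0, 0]] is strictly upper-triangular, so N^3 = 0.
(I + N)^10 = I + 10·N + 45·N^2 = [[1, 40, -550], [0, 1, -30], [0, 0, 1]].

[[1, 40, -550], [0, 1, -30], [0, 0, 1]]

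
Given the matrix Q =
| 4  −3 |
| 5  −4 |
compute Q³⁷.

[[4, −3], [5, −4]]

Q² = I (check: tr Q = 0 and det Q = −1), so Q³⁷ = Q since 37 is odd.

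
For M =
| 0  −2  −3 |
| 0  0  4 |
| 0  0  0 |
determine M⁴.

M is strictly triangular, hence nilpotent: M³ = 0, so M⁴ = 0.

[[0, 0, 0], [0, 0, 0], [0, 0, 0]]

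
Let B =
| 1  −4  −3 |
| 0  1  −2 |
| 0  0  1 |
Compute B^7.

[[1, −28, 147], [0, 1, −14], [0, 0, 1]]

B = I + N where N = [[0, −4, −3], [0, 0, −2], [0, 0, 0]] is strictly upper-triangular, so N^3 = 0.
(I + N)^7 = I + 7·N + 21·N^2 = [[1, −28, 147], [0, 1, −14], [0, 0, 1]].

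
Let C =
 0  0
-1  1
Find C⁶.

C² = C (a projection; rank 1, trace 1), so C⁶ = C.

[[0, 0], [-1, 1]]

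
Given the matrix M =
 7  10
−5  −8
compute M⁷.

[[2443, 4630], [−2315, −4502]]

tr M = −1 and det M = −6, so the characteristic polynomial is λ² − (−1)λ + (−6) with roots −3 and 2.
Eigenvectors give P = [[1, 2], [−1, −1]] with P⁻¹ = [[−1, −2], [1, 1]], and M = P·diag(−3, 2)·P⁻¹.
Then M⁷ = P·diag(−2187, 128)·P⁻¹ = [[−2187, 256], [2187, −128]] · [[−1, −2], [1, 1]] = [[2443, 4630], [−2315, −4502]].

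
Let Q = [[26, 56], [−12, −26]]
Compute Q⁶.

tr Q = 0 and det Q = −4, so the characteristic polynomial is λ² − (0)λ + (−4) with roots 2 and −2.
Eigenvectors give P = [[7, −2], [−3, 1]] with P⁻¹ = [[1, 2], [3, 7]], and Q = P·diag(2, −2)·P⁻¹.
Then Q⁶ = P·diag(64, 64)·P⁻¹ = [[448, −128], [−192, 64]] · [[1, 2], [3, 7]] = [[64, 0], [0, 64]].

[[64, 0], [0, 64]]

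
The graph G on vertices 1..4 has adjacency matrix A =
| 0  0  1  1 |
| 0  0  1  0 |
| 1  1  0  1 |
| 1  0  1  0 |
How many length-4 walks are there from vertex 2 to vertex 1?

The number of length-4 walks from vertex 2 to vertex 1 is entry (2,1) of A⁴, where A is the adjacency matrix.
A² = [[2, 1, 1, 1], [1, 1, 0, 1], [1, 0, 3, 1], [1, 1, 1, 2]]
A³ = [[2, 1, 4, 3], [1, 0, 3, 1], [4, 3, 2, 4], [3, 1, 4, 2]]
A⁴ = [[7, 4, 6, 6], [4, 3, 2, 4], [6, 2, 11, 6], [6, 4, 6, 7]]

4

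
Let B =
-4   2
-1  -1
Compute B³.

[[-46, 38], [-19, 11]]

tr B = -5 and det B = 6, so the characteristic polynomial is λ² − (-5)λ + (6) with roots -2 and -3.
Eigenvectors give P = [[-1, 2], [-1, 1]] with P⁻¹ = [[1, -2], [1, -1]], and B = P·diag(-2, -3)·P⁻¹.
Then B³ = P·diag(-8, -27)·P⁻¹ = [[8, -54], [8, -27]] · [[1, -2], [1, -1]] = [[-46, 38], [-19, 11]].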